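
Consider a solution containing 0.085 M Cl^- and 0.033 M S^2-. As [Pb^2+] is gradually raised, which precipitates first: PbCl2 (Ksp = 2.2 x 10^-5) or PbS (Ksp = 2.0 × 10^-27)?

PbS

Precipitation of each salt starts when its ion product equals its Ksp.
For PbCl2: 2.2 x 10^-5 = (0.085)^2 × [Pb^2+]  ⇒  [Pb^2+] = 3.0 x 10^-3 M.
For PbS: 2.0 × 10^-27 = 0.033 × [Pb^2+]  ⇒  [Pb^2+] = 6.1 x 10^-26 M.
The salt with the lower threshold [Pb^2+] precipitates first: PbS.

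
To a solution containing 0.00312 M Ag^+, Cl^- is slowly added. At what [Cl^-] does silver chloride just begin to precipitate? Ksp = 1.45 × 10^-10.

AgCl(s) ⇌ Ag^+ + Cl^-
Ksp = [Ag^+][Cl^-]
Precipitation begins when Q = Ksp. With [Ag^+] = 0.00312 M:
1.45 × 10^-10 = (0.00312) × [Cl^-]
[Cl^-] = (1.45 × 10^-10 / 3.12 × 10^-3) = 4.65 × 10^-8 M

[Cl^-] ≈ 4.65e-8 M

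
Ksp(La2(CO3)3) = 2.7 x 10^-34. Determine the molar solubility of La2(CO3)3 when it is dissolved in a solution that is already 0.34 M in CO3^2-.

s = 4.1 × 10^-17 M

La2(CO3)3(s) ⇌ 2 La^3+ + 3 CO3^2-
Ksp = [La^3+]^2[CO3^2-]^3
If s mol/L dissolves here, [La^3+] = 2s, [CO3^2-] = 0.34 + 3s ≈ 0.34 (common-ion effect: CO3^2- is already 0.34 M).
Ksp ≈ (2s)^2 × (0.34)^3
s = 4.1 x 10^-17 M
Check: 3s = 1.2 × 10^-16 ≪ 0.34, so the approximation is valid.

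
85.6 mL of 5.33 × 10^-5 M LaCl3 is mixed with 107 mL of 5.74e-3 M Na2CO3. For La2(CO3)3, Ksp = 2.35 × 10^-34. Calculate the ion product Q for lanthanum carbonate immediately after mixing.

1.82 × 10^-17

Total volume = 85.6 + 107 = 192.6 mL.
[La^3+] = 5.33 × 10^-5 × (85.6/192.6) = 2.369 x 10^-5 M
[CO3^2-] = 5.74 × 10^-3 × (107/192.6) = 3.189 × 10^-3 M
La2(CO3)3(s) ⇌ 2 La^3+ + 3 CO3^2-, so Q = [La^3+]^2[CO3^2-]^3
Q = (2.369 × 10^-5)^2(3.189 × 10^-3)^3 = 1.82 x 10^-17
Q > Ksp, so La2(CO3)3 will precipitate.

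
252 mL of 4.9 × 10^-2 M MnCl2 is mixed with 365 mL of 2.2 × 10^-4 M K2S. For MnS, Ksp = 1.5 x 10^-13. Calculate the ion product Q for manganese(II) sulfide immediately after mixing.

Total volume = 252 + 365 = 617 mL.
[Mn^2+] = 4.9 x 10^-2 × (252/617) = 2.00 x 10^-2 M
[S^2-] = 2.2 x 10^-4 × (365/617) = 1.30 × 10^-4 M
MnS(s) ⇌ Mn^2+ + S^2-, so Q = [Mn^2+][S^2-]
Q = (2.00 × 10^-2)(1.30 × 10^-4) = 2.6 × 10^-6
Q > Ksp, so MnS will precipitate.

2.6 × 10^-6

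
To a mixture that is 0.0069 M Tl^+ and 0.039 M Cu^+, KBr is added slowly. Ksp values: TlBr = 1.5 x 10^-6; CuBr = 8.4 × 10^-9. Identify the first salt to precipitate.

CuBr

Precipitation of each salt starts when its ion product equals its Ksp.
For TlBr: 1.5 x 10^-6 = 0.0069 × [Br^-]  ⇒  [Br^-] = 2.2 × 10^-4 M.
For CuBr: 8.4 × 10^-9 = 0.039 × [Br^-]  ⇒  [Br^-] = 2.2 × 10^-7 M.
The salt with the lower threshold [Br^-] precipitates first: CuBr.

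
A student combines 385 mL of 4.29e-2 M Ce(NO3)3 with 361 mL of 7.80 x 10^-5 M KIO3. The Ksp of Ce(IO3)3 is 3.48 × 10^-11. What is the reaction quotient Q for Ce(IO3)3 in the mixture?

Total volume = 385 + 361 = 746 mL.
[Ce^3+] = 4.29 × 10^-2 × (385/746) = 2.214 × 10^-2 M
[IO3^-] = 7.80 x 10^-5 × (361/746) = 3.775 x 10^-5 M
Ce(IO3)3(s) <=> Ce^3+ + 3 IO3^-, so Q = [Ce^3+][IO3^-]^3
Q = (2.214 x 10^-2)(3.775 x 10^-5)^3 = 1.19 × 10^-15
Q < Ksp, so no precipitate of Ce(IO3)3 forms.

Q ≈ 1.19 × 10^-15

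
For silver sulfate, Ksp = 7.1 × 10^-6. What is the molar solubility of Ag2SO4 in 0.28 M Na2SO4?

2.5 x 10^-3 M

Ag2SO4(s) ⇌ 2 Ag^+ + SO4^2-
Ksp = [Ag^+]^2[SO4^2-]
Let s = moles of Ag2SO4 that dissolve per litre. [Ag^+] = 2s, [SO4^2-] = 0.28 + s ≈ 0.28 (Ksp is small, so little additional dissolves).
Ksp ≈ (2s)^2 × 0.28
s = 2.5 × 10^-3 M
Check: s = 2.5 x 10^-3 ≪ 0.28, so the approximation is valid.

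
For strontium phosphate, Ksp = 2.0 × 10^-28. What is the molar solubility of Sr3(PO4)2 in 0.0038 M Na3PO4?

Sr3(PO4)2(s) ⇌ 3 Sr^2+(aq) + 2 PO4^3-(aq)
Ksp = [Sr^2+]^3[PO4^3-]^2
Let s be the molar solubility in this solution. [Sr^2+] = 3s, [PO4^3-] = 0.0038 + 2s ≈ 0.0038 (since PO4^3- from Na3PO4 dominates).
Ksp ≈ (3s)^3 × (0.0038)^2
s = 8.0 × 10^-9 M
Check: 2s = 1.6 × 10^-8 ≪ 0.0038, so the approximation is valid.

s = 8.0 x 10^-9 M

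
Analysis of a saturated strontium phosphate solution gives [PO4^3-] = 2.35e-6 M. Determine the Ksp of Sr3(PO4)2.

2.42 × 10^-28

Sr3(PO4)2(s) ⇌ 3 Sr^2+(aq) + 2 PO4^3-(aq)
Stoichiometry gives [Sr^2+] = (3/2)[PO4^3-] = 3.525 × 10^-6 M.
Ksp = [Sr^2+]^3[PO4^3-]^2
Ksp = (3.525 × 10^-6)^3 × (2.35 × 10^-6)^2 = 2.42 × 10^-28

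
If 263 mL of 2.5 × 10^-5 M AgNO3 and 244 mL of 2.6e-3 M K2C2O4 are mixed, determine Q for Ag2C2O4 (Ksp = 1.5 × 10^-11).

Total volume = 263 + 244 = 507 mL.
[Ag^+] = 2.5 × 10^-5 × (263/507) = 1.30 × 10^-5 M
[C2O4^2-] = 2.6 × 10^-3 × (244/507) = 1.25 × 10^-3 M
Ag2C2O4(s) <=> 2 Ag^+ + C2O4^2-, so Q = [Ag^+]^2[C2O4^2-]
Q = (1.30 × 10^-5)^2(1.25 × 10^-3) = 2.1 × 10^-13
Q < Ksp, so no precipitate of Ag2C2O4 forms.

2.1 × 10^-13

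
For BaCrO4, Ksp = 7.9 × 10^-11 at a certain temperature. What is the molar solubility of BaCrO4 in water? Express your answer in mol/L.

8.9 x 10^-6 M

BaCrO4(s) ⇌ Ba^2+ + CrO4^2-
Ksp = [Ba^2+][CrO4^2-]
If s mol/L of BaCrO4 dissolves, [Ba^2+] = s and [CrO4^2-] = s.
Ksp = s × s = s^2
s = √(7.9 × 10^-11) = 8.9 × 10^-6 M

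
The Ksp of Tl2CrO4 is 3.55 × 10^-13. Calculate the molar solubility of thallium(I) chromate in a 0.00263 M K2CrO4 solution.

Tl2CrO4(s) ⇌ 2 Tl^+(aq) + CrO4^2-(aq)
Ksp = [Tl^+]^2[CrO4^2-]
If s mol/L dissolves here, [Tl^+] = 2s, [CrO4^2-] = 0.00263 + s ≈ 0.00263 (common-ion effect: CrO4^2- is already 0.00263 M).
Ksp ≈ (2s)^2 × 0.00263
s = 5.81 × 10^-6 M
Check: s = 5.8 x 10^-6 ≪ 0.00263, so the approximation is valid.

s = 5.81 x 10^-6 M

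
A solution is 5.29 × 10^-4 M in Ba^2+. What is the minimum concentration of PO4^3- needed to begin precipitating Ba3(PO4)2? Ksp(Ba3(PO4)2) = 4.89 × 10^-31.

[PO4^3-] = 5.75 × 10^-11 M

Ba3(PO4)2(s) <=> 3 Ba^2+ + 2 PO4^3-
Ksp = [Ba^2+]^3[PO4^3-]^2
Precipitation begins when Q = Ksp. With [Ba^2+] = 5.29 × 10^-4 M:
4.89 × 10^-31 = (5.29 × 10^-4)^3 × [PO4^3-]^2
[PO4^3-] = (4.89 × 10^-31 / 1.480 x 10^-10)^(1/2) = 5.75 x 10^-11 M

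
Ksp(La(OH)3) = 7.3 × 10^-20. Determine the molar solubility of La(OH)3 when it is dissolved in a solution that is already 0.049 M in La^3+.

3.8 × 10^-7 M

La(OH)3(s) ⇌ La^3+ + 3 OH^-
Ksp = [La^3+][OH^-]^3
If s mol/L dissolves here, [La^3+] = 0.049 + s ≈ 0.049, [OH^-] = 3s (Ksp is small, so little additional dissolves).
Ksp ≈ 0.049 × (3s)^3
s = 3.8 x 10^-7 M
Check: s = 3.8 x 10^-7 ≪ 0.049, so the approximation is valid.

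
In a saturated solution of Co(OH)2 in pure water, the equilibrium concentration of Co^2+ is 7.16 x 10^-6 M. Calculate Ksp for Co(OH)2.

Co(OH)2(s) <=> Co^2+ + 2 OH^-
Stoichiometry gives [OH^-] = (2/1)[Co^2+] = 1.432 × 10^-5 M.
Ksp = [Co^2+][OH^-]^2
Ksp = 7.16 × 10^-6 × (1.432 × 10^-5)^2 = 1.47 × 10^-15

Ksp ≈ 1.47 × 10^-15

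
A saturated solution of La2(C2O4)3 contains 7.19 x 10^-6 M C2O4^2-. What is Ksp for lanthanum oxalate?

La2(C2O4)3(s) ⇌ 2 La^3+(aq) + 3 C2O4^2-(aq)
Stoichiometry gives [La^3+] = (2/3)[C2O4^2-] = 4.793 × 10^-6 M.
Ksp = [La^3+]^2[C2O4^2-]^3
Ksp = (4.793 × 10^-6)^2 × (7.19 x 10^-6)^3 = 8.54 × 10^-27

Ksp = 8.54 x 10^-27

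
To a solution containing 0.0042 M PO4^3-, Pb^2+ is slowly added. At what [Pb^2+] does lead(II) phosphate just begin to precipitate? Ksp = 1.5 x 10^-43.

Pb3(PO4)2(s) ⇌ 3 Pb^2+ + 2 PO4^3-
Ksp = [Pb^2+]^3[PO4^3-]^2
Precipitation begins when Q = Ksp. With [PO4^3-] = 0.0042 M:
1.5 x 10^-43 = (0.0042)^2 × [Pb^2+]^3
[Pb^2+] = (1.5 x 10^-43 / 1.76 × 10^-5)^(1/3) = 2.0 × 10^-13 M

2.0 × 10^-13 M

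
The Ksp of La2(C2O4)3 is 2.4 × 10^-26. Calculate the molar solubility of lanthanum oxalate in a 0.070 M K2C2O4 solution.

s = 4.2e-12 M

La2(C2O4)3(s) ⇌ 2 La^3+ + 3 C2O4^2-
Ksp = [La^3+]^2[C2O4^2-]^3
If s mol/L dissolves here, [La^3+] = 2s, [C2O4^2-] = 0.070 + 3s ≈ 0.070 (common-ion effect: C2O4^2- is already 0.070 M).
Ksp ≈ (2s)^2 × (0.070)^3
s = 4.2 × 10^-12 M
Check: 3s = 1.3 × 10^-11 ≪ 0.070, so the approximation is valid.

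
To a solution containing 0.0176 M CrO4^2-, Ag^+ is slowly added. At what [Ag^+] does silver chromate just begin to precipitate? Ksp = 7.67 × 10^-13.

[Ag^+] = 6.60 x 10^-6 M

Ag2CrO4(s) <=> 2 Ag^+(aq) + CrO4^2-(aq)
Ksp = [Ag^+]^2[CrO4^2-]
Precipitation begins when Q = Ksp. With [CrO4^2-] = 0.0176 M:
7.67 × 10^-13 = (0.0176) × [Ag^+]^2
[Ag^+] = (7.67 × 10^-13 / 1.76 × 10^-2)^(1/2) = 6.60 x 10^-6 M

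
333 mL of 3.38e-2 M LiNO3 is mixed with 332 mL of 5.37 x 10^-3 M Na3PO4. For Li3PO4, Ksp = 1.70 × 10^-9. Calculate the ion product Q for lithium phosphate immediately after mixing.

Total volume = 333 + 332 = 665 mL.
[Li^+] = 3.38 × 10^-2 × (333/665) = 1.693 x 10^-2 M
[PO4^3-] = 5.37 × 10^-3 × (332/665) = 2.681 × 10^-3 M
Li3PO4(s) ⇌ 3 Li^+ + PO4^3-, so Q = [Li^+]^3[PO4^3-]
Q = (1.693 × 10^-2)^3(2.681 × 10^-3) = 1.30 × 10^-8
Q > Ksp, so Li3PO4 will precipitate.

1.30 x 10^-8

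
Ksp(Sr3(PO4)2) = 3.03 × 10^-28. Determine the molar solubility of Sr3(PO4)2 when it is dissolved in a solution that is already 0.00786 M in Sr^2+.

Sr3(PO4)2(s) ⇌ 3 Sr^2+ + 2 PO4^3-
Ksp = [Sr^2+]^3[PO4^3-]^2
If s mol/L dissolves here, [Sr^2+] = 0.00786 + 3s ≈ 0.00786, [PO4^3-] = 2s (since the Sr^2+ already present dominates).
Ksp ≈ (0.00786)^3 × (2s)^2
s = 1.25 × 10^-11 M
Check: 3s = 3.7 x 10^-11 ≪ 0.00786, so the approximation is valid.

s = 1.25 × 10^-11 M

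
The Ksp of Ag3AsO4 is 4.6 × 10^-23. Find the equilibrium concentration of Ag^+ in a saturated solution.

Ag3AsO4(s) ⇌ 3 Ag^+ + AsO4^3-
Ksp = [Ag^+]^3[AsO4^3-]
Let s = molar solubility. Then [Ag^+] = 3s and [AsO4^3-] = s.
Ksp = (3s)^3s = 27s^4
Solving, s = (4.6 × 10^-23/27)^(1/4) = 1.14 × 10^-6 M
[Ag^+] = 3s = 3.4 × 10^-6 M

3.4e-6 M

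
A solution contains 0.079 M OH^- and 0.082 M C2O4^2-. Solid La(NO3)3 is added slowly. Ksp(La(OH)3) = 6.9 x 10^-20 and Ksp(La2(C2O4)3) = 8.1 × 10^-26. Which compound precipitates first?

Each salt begins to precipitate when Q = Ksp, i.e. when [La^3+] reaches its threshold.
For La(OH)3: 6.9 x 10^-20 = (0.079)^3 × [La^3+]  ⇒  [La^3+] = 1.4 × 10^-16 M.
For La2(C2O4)3: 8.1 × 10^-26 = (0.082)^3 × [La^3+]^2  ⇒  [La^3+] = 1.2 × 10^-11 M.
The salt with the lower threshold [La^3+] precipitates first: La(OH)3.

La(OH)3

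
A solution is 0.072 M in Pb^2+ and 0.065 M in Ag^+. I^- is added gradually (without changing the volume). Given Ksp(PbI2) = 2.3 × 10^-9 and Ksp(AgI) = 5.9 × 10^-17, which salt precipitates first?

Precipitation of each salt starts when its ion product equals its Ksp.
For PbI2: 2.3 × 10^-9 = 0.072 × [I^-]^2  ⇒  [I^-] = 1.8 x 10^-4 M.
For AgI: 5.9 × 10^-17 = 0.065 × [I^-]  ⇒  [I^-] = 9.1 x 10^-16 M.
The salt with the lower threshold [I^-] precipitates first: AgI.

AgI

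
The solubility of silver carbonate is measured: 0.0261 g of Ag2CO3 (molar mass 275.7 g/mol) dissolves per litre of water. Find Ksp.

Molar solubility s = (2.61 × 10^-2 g/L) / (275.7 g/mol) = 9.467 x 10^-5 M.
Ag2CO3(s) ⇌ 2 Ag^+ + CO3^2-
With molar solubility s: [Ag^+] = 2s, [CO3^2-] = s.
Ksp = [Ag^+]^2[CO3^2-]
Ksp = (2s)^2s = 4s^3
Ksp = 4 × (9.467 × 10^-5)^3 = 3.39 × 10^-12

Ksp = 3.39 x 10^-12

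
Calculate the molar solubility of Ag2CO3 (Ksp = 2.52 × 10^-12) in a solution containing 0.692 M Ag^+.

Ag2CO3(s) <=> 2 Ag^+ + CO3^2-
Ksp = [Ag^+]^2[CO3^2-]
Let s be the molar solubility in this solution. [Ag^+] = 0.692 + 2s ≈ 0.692, [CO3^2-] = s (common-ion effect: Ag^+ is already 0.692 M).
Ksp ≈ (0.692)^2 × s
s = 5.26 × 10^-12 M
Check: 2s = 1.1 × 10^-11 ≪ 0.692, so the approximation is valid.

s ≈ 5.26 x 10^-12 M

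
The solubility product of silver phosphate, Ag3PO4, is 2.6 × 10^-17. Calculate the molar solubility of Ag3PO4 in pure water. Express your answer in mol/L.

3.1 × 10^-5 M

Ag3PO4(s) ⇌ 3 Ag^+ + PO4^3-
Ksp = [Ag^+]^3[PO4^3-]
For each mole of Ag3PO4 that dissolves: [Ag^+] = 3s, [PO4^3-] = s.
Substituting: Ksp = (3s)^3s = 27s^4
s^4 = 2.6 × 10^-17 / 27, so s = 3.1 x 10^-5 M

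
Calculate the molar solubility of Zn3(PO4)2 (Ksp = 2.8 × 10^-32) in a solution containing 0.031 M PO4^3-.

1.0 x 10^-10 M

Zn3(PO4)2(s) ⇌ 3 Zn^2+ + 2 PO4^3-
Ksp = [Zn^2+]^3[PO4^3-]^2
If s mol/L dissolves here, [Zn^2+] = 3s, [PO4^3-] = 0.031 + 2s ≈ 0.031 (Ksp is small, so little additional dissolves).
Ksp ≈ (3s)^3 × (0.031)^2
s = 1.0 x 10^-10 M
Check: 2s = 2.1 × 10^-10 ≪ 0.031, so the approximation is valid.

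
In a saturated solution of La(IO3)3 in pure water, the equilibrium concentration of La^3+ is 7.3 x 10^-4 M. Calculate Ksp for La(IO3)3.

Ksp ≈ 7.7 × 10^-12

La(IO3)3(s) <=> La^3+ + 3 IO3^-
Stoichiometry gives [IO3^-] = (3/1)[La^3+] = 2.19 × 10^-3 M.
Ksp = [La^3+][IO3^-]^3
Ksp = 7.3 × 10^-4 × (2.19 × 10^-3)^3 = 7.7 × 10^-12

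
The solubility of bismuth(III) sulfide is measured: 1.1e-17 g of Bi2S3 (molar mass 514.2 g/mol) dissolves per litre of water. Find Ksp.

Ksp = 4.8 × 10^-97

Molar solubility s = (1.1 × 10^-17 g/L) / (514.2 g/mol) = 2.14 x 10^-20 M.
Bi2S3(s) <=> 2 Bi^3+(aq) + 3 S^2-(aq)
For each mole of Bi2S3 that dissolves: [Bi^3+] = 2s, [S^2-] = 3s.
Ksp = [Bi^3+]^2[S^2-]^3
Ksp = (2s)^2(3s)^3 = 108s^5
With s = 2.14 x 10^-20: Ksp = 4.8 × 10^-97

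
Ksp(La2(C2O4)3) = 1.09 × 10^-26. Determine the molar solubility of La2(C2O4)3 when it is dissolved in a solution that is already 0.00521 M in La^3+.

La2(C2O4)3(s) ⇌ 2 La^3+ + 3 C2O4^2-
Ksp = [La^3+]^2[C2O4^2-]^3
Let s = moles of La2(C2O4)3 that dissolve per litre. [La^3+] = 0.00521 + 2s ≈ 0.00521, [C2O4^2-] = 3s (Ksp is small, so little additional dissolves).
Ksp ≈ (0.00521)^2 × (3s)^3
s = 2.46 x 10^-8 M
Check: 2s = 4.9 × 10^-8 ≪ 0.00521, so the approximation is valid.

s = 2.46e-8 M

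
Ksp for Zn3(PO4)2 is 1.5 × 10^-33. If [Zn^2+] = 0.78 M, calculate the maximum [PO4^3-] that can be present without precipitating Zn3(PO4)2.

Zn3(PO4)2(s) ⇌ 3 Zn^2+(aq) + 2 PO4^3-(aq)
Ksp = [Zn^2+]^3[PO4^3-]^2
Precipitation begins when Q = Ksp. With [Zn^2+] = 0.78 M:
1.5 × 10^-33 = (0.78)^3 × [PO4^3-]^2
[PO4^3-] = (1.5 × 10^-33 / 4.75 × 10^-1)^(1/2) = 5.6 x 10^-17 M

[PO4^3-] = 5.6e-17 M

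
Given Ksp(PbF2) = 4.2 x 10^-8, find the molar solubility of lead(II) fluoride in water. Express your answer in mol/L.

PbF2(s) ⇌ Pb^2+ + 2 F^-
Ksp = [Pb^2+][F^-]^2
For each mole of PbF2 that dissolves: [Pb^2+] = s, [F^-] = 2s.
Substituting: Ksp = s(2s)^2 = 4s^3
s^3 = 4.2 x 10^-8 / 4, so s = 2.2 x 10^-3 M

2.2 x 10^-3 M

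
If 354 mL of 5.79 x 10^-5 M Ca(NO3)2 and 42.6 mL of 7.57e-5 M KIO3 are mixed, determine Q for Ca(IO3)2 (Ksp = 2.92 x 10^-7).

3.42 x 10^-15

Total volume = 354 + 42.6 = 396.6 mL.
[Ca^2+] = 5.79 × 10^-5 × (354/396.6) = 5.168 × 10^-5 M
[IO3^-] = 7.57 × 10^-5 × (42.6/396.6) = 8.131 × 10^-6 M
Ca(IO3)2(s) <=> Ca^2+(aq) + 2 IO3^-(aq), so Q = [Ca^2+][IO3^-]^2
Q = (5.168 x 10^-5)(8.131 x 10^-6)^2 = 3.42 × 10^-15
Q < Ksp, so no precipitate of Ca(IO3)2 forms.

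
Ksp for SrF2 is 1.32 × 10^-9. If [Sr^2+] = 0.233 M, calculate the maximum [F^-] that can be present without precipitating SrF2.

SrF2(s) ⇌ Sr^2+ + 2 F^-
Ksp = [Sr^2+][F^-]^2
Precipitation begins when Q = Ksp. With [Sr^2+] = 0.233 M:
1.32 × 10^-9 = (0.233) × [F^-]^2
[F^-] = (1.32 × 10^-9 / 2.33 × 10^-1)^(1/2) = 7.53 x 10^-5 M

[F^-] = 7.53 × 10^-5 M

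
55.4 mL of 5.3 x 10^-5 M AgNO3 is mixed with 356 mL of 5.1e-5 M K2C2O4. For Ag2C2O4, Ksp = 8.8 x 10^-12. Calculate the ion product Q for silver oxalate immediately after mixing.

Total volume = 55.4 + 356 = 411.4 mL.
[Ag^+] = 5.3 x 10^-5 × (55.4/411.4) = 7.14 × 10^-6 M
[C2O4^2-] = 5.1 × 10^-5 × (356/411.4) = 4.41 × 10^-5 M
Ag2C2O4(s) <=> 2 Ag^+ + C2O4^2-, so Q = [Ag^+]^2[C2O4^2-]
Q = (7.14 x 10^-6)^2(4.41 × 10^-5) = 2.2 × 10^-15
Q < Ksp, so no precipitate of Ag2C2O4 forms.

Q ≈ 2.2 × 10^-15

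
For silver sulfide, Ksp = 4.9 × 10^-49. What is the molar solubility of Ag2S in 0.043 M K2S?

Ag2S(s) ⇌ 2 Ag^+ + S^2-
Ksp = [Ag^+]^2[S^2-]
If s mol/L dissolves here, [Ag^+] = 2s, [S^2-] = 0.043 + s ≈ 0.043 (common-ion effect: S^2- is already 0.043 M).
Ksp ≈ (2s)^2 × 0.043
s = 1.7 × 10^-24 M
Check: s = 1.7 x 10^-24 ≪ 0.043, so the approximation is valid.

s ≈ 1.7 × 10^-24 M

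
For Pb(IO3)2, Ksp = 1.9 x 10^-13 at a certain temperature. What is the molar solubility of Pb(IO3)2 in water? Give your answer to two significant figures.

Pb(IO3)2(s) ⇌ Pb^2+ + 2 IO3^-
Ksp = [Pb^2+][IO3^-]^2
Let s = molar solubility. Then [Pb^2+] = s and [IO3^-] = 2s.
Ksp = s(2s)^2 = 4s^3
s^3 = 1.9 x 10^-13 / 4, so s = 3.6 × 10^-5 M

3.6e-5 M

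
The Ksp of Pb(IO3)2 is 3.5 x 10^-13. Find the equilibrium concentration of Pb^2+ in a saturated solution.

Pb(IO3)2(s) ⇌ Pb^2+ + 2 IO3^-
Ksp = [Pb^2+][IO3^-]^2
For each mole of Pb(IO3)2 that dissolves: [Pb^2+] = s, [IO3^-] = 2s.
So Ksp = s × (2s)^2 = 4s^3
s = (3.5 x 10^-13 / 4)^(1/3) = 4.44 x 10^-5 M
[Pb^2+] = s = 4.4 x 10^-5 M

4.4 x 10^-5 M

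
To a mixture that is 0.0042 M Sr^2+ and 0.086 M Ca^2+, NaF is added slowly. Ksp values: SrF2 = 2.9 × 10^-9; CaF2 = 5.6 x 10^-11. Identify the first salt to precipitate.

CaF2

Each salt begins to precipitate when Q = Ksp, i.e. when [F^-] reaches its threshold.
For SrF2: 2.9 × 10^-9 = 0.0042 × [F^-]^2  ⇒  [F^-] = 8.3 × 10^-4 M.
For CaF2: 5.6 x 10^-11 = 0.086 × [F^-]^2  ⇒  [F^-] = 2.6 × 10^-5 M.
The salt with the lower threshold [F^-] precipitates first: CaF2.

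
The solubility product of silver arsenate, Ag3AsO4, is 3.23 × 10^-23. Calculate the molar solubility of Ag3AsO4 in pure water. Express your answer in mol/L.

Ag3AsO4(s) ⇌ 3 Ag^+(aq) + AsO4^3-(aq)
Ksp = [Ag^+]^3[AsO4^3-]
For each mole of Ag3AsO4 that dissolves: [Ag^+] = 3s, [AsO4^3-] = s.
Substituting: Ksp = (3s)^3s = 27s^4
Solving, s = (3.23 × 10^-23/27)^(1/4) = 1.05 x 10^-6 M

s = 1.05e-6 M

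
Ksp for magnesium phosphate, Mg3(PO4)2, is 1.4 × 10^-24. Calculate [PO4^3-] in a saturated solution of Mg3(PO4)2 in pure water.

1.3e-5 M

Mg3(PO4)2(s) ⇌ 3 Mg^2+ + 2 PO4^3-
Ksp = [Mg^2+]^3[PO4^3-]^2
Let s = molar solubility. Then [Mg^2+] = 3s and [PO4^3-] = 2s.
So Ksp = (3s)^3 × (2s)^2 = 108s^5
Solving, s = (1.4 × 10^-24/108)^(1/5) = 6.65 × 10^-6 M
[PO4^3-] = 2s = 1.3 x 10^-5 M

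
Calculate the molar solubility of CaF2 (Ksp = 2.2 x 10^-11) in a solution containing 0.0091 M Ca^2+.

CaF2(s) ⇌ Ca^2+ + 2 F^-
Ksp = [Ca^2+][F^-]^2
If s mol/L dissolves here, [Ca^2+] = 0.0091 + s ≈ 0.0091, [F^-] = 2s (common-ion effect: Ca^2+ is already 0.0091 M).
Ksp ≈ 0.0091 × (2s)^2
s = 2.5 × 10^-5 M
Check: s = 2.5 x 10^-5 ≪ 0.0091, so the approximation is valid.

s = 2.5 x 10^-5 M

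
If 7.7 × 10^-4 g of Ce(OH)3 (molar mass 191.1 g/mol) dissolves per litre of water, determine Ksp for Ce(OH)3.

Molar solubility s = (7.7 × 10^-4 g/L) / (191.1 g/mol) = 4.03 × 10^-6 M.
Ce(OH)3(s) <=> Ce^3+ + 3 OH^-
With molar solubility s: [Ce^3+] = s, [OH^-] = 3s.
Ksp = [Ce^3+][OH^-]^3
Substituting: Ksp = s(3s)^3 = 27s^4
Ksp = 27 × (4.03 x 10^-6)^4 = 7.1 x 10^-21

7.1 × 10^-21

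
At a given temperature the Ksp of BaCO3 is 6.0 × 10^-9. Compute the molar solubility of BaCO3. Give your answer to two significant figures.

s = 7.7e-5 M

BaCO3(s) <=> Ba^2+(aq) + CO3^2-(aq)
Ksp = [Ba^2+][CO3^2-]
With molar solubility s: [Ba^2+] = s, [CO3^2-] = s.
Ksp = s^2
s = (6.0 × 10^-9)^(1/2) = 7.7 x 10^-5 M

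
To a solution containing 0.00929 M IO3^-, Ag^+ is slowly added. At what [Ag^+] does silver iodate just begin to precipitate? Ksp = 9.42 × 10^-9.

AgIO3(s) <=> Ag^+(aq) + IO3^-(aq)
Ksp = [Ag^+][IO3^-]
Precipitation begins when Q = Ksp. With [IO3^-] = 0.00929 M:
9.42 × 10^-9 = (0.00929) × [Ag^+]
[Ag^+] = (9.42 × 10^-9 / 9.29 x 10^-3) = 1.01 x 10^-6 M

[Ag^+] ≈ 1.01 × 10^-6 M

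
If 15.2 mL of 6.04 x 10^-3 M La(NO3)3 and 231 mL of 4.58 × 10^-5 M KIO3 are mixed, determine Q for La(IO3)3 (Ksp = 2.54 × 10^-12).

2.96 x 10^-17

Total volume = 15.2 + 231 = 246.2 mL.
[La^3+] = 6.04 × 10^-3 × (15.2/246.2) = 3.729 x 10^-4 M
[IO3^-] = 4.58 x 10^-5 × (231/246.2) = 4.297 × 10^-5 M
La(IO3)3(s) <=> La^3+ + 3 IO3^-, so Q = [La^3+][IO3^-]^3
Q = (3.729 × 10^-4)(4.297 × 10^-5)^3 = 2.96 x 10^-17
Q < Ksp, so no precipitate of La(IO3)3 forms.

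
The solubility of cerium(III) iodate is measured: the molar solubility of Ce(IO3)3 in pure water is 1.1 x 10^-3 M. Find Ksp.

Ce(IO3)3(s) ⇌ Ce^3+(aq) + 3 IO3^-(aq)
Let s = molar solubility. Then [Ce^3+] = s and [IO3^-] = 3s.
Ksp = [Ce^3+][IO3^-]^3
Ksp = s(3s)^3 = 27s^4
With s = 1.1 × 10^-3: Ksp = 4.0 × 10^-11

Ksp = 4.0 x 10^-11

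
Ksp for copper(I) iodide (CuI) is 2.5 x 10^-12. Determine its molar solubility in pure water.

CuI(s) ⇌ Cu^+ + I^-
Ksp = [Cu^+][I^-]
For each mole of CuI that dissolves: [Cu^+] = s, [I^-] = s.
Ksp = s × s = s^2
s = (2.5 x 10^-12)^(1/2) = 1.6 × 10^-6 M

s = 1.6 × 10^-6 M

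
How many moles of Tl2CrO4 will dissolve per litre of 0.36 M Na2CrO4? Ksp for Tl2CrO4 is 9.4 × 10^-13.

Tl2CrO4(s) ⇌ 2 Tl^+(aq) + CrO4^2-(aq)
Ksp = [Tl^+]^2[CrO4^2-]
Let s be the molar solubility in this solution. [Tl^+] = 2s, [CrO4^2-] = 0.36 + s ≈ 0.36 (common-ion effect: CrO4^2- is already 0.36 M).
Ksp ≈ (2s)^2 × 0.36
s = 8.1 x 10^-7 M
Check: s = 8.1 × 10^-7 ≪ 0.36, so the approximation is valid.

8.1e-7 M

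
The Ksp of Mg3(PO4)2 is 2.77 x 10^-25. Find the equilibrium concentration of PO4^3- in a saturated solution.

Mg3(PO4)2(s) ⇌ 3 Mg^2+(aq) + 2 PO4^3-(aq)
Ksp = [Mg^2+]^3[PO4^3-]^2
For each mole of Mg3(PO4)2 that dissolves: [Mg^2+] = 3s, [PO4^3-] = 2s.
Substituting: Ksp = (3s)^3(2s)^2 = 108s^5
s^5 = 2.77 x 10^-25 / 108, so s = 4.806 x 10^-6 M
[PO4^3-] = 2s = 9.61 × 10^-6 M

9.61 × 10^-6 M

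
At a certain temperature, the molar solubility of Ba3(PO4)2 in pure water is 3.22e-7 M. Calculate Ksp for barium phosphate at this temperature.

Ksp = 3.74 x 10^-31

Ba3(PO4)2(s) ⇌ 3 Ba^2+(aq) + 2 PO4^3-(aq)
With molar solubility s: [Ba^2+] = 3s, [PO4^3-] = 2s.
Ksp = [Ba^2+]^3[PO4^3-]^2
So Ksp = (3s)^3 × (2s)^2 = 108s^5
With s = 3.22 × 10^-7: Ksp = 3.74 × 10^-31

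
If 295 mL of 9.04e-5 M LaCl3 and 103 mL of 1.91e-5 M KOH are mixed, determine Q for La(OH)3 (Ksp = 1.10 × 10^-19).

Q ≈ 8.09 × 10^-21

Total volume = 295 + 103 = 398 mL.
[La^3+] = 9.04 x 10^-5 × (295/398) = 6.701 × 10^-5 M
[OH^-] = 1.91 x 10^-5 × (103/398) = 4.943 x 10^-6 M
La(OH)3(s) ⇌ La^3+ + 3 OH^-, so Q = [La^3+][OH^-]^3
Q = (6.701 × 10^-5)(4.943 x 10^-6)^3 = 8.09 x 10^-21
Q < Ksp, so no precipitate of La(OH)3 forms.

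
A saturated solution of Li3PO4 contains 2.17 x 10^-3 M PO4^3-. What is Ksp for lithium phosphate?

Ksp ≈ 5.99 x 10^-10

Li3PO4(s) ⇌ 3 Li^+ + PO4^3-
Stoichiometry gives [Li^+] = (3/1)[PO4^3-] = 6.510 x 10^-3 M.
Ksp = [Li^+]^3[PO4^3-]
Ksp = (6.510 x 10^-3)^3 × 2.17 x 10^-3 = 5.99 x 10^-10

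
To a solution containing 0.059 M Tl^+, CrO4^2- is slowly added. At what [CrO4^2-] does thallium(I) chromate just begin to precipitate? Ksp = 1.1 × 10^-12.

Tl2CrO4(s) ⇌ 2 Tl^+ + CrO4^2-
Ksp = [Tl^+]^2[CrO4^2-]
Precipitation begins when Q = Ksp. With [Tl^+] = 0.059 M:
1.1 × 10^-12 = (0.059)^2 × [CrO4^2-]
[CrO4^2-] = (1.1 × 10^-12 / 3.48 × 10^-3) = 3.2 × 10^-10 M

[CrO4^2-] = 3.2 × 10^-10 M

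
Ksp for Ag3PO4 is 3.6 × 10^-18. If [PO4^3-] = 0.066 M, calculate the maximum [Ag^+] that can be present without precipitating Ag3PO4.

Ag3PO4(s) ⇌ 3 Ag^+(aq) + PO4^3-(aq)
Ksp = [Ag^+]^3[PO4^3-]
Precipitation begins when Q = Ksp. With [PO4^3-] = 0.066 M:
3.6 × 10^-18 = (0.066) × [Ag^+]^3
[Ag^+] = (3.6 × 10^-18 / 6.6 × 10^-2)^(1/3) = 3.8 x 10^-6 M

3.8 × 10^-6 M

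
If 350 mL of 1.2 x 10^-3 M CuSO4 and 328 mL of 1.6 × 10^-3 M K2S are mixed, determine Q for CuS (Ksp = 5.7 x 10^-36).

Q ≈ 4.8e-7

Total volume = 350 + 328 = 678 mL.
[Cu^2+] = 1.2 × 10^-3 × (350/678) = 6.19 × 10^-4 M
[S^2-] = 1.6 × 10^-3 × (328/678) = 7.74 x 10^-4 M
CuS(s) <=> Cu^2+ + S^2-, so Q = [Cu^2+][S^2-]
Q = (6.19 × 10^-4)(7.74 x 10^-4) = 4.8 x 10^-7
Q > Ksp, so CuS will precipitate.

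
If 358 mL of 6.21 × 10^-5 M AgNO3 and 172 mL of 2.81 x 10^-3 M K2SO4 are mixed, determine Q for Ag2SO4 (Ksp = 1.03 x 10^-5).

Q = 1.60 x 10^-12

Total volume = 358 + 172 = 530 mL.
[Ag^+] = 6.21 × 10^-5 × (358/530) = 4.195 × 10^-5 M
[SO4^2-] = 2.81 × 10^-3 × (172/530) = 9.119 x 10^-4 M
Ag2SO4(s) <=> 2 Ag^+(aq) + SO4^2-(aq), so Q = [Ag^+]^2[SO4^2-]
Q = (4.195 x 10^-5)^2(9.119 × 10^-4) = 1.60 × 10^-12
Q < Ksp, so no precipitate of Ag2SO4 forms.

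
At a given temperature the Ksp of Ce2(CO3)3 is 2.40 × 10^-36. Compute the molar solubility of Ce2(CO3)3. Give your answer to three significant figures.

s ≈ 2.95e-8 M

Ce2(CO3)3(s) <=> 2 Ce^3+(aq) + 3 CO3^2-(aq)
Ksp = [Ce^3+]^2[CO3^2-]^3
Let s = molar solubility. Then [Ce^3+] = 2s and [CO3^2-] = 3s.
So Ksp = (2s)^2 × (3s)^3 = 108s^5
s^5 = 2.40 × 10^-36 / 108, so s = 2.95 x 10^-8 M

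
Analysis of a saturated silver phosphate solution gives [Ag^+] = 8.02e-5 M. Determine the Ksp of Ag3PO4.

Ag3PO4(s) ⇌ 3 Ag^+ + PO4^3-
Stoichiometry gives [PO4^3-] = (1/3)[Ag^+] = 2.673 × 10^-5 M.
Ksp = [Ag^+]^3[PO4^3-]
Ksp = (8.02 x 10^-5)^3 × 2.673 x 10^-5 = 1.38 × 10^-17

1.38 × 10^-17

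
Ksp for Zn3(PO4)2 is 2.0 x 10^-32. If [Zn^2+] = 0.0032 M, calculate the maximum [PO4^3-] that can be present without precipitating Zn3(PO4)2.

Zn3(PO4)2(s) ⇌ 3 Zn^2+(aq) + 2 PO4^3-(aq)
Ksp = [Zn^2+]^3[PO4^3-]^2
Precipitation begins when Q = Ksp. With [Zn^2+] = 0.0032 M:
2.0 x 10^-32 = (0.0032)^3 × [PO4^3-]^2
[PO4^3-] = (2.0 x 10^-32 / 3.28 × 10^-8)^(1/2) = 7.8 × 10^-13 M

[PO4^3-] ≈ 7.8e-13 M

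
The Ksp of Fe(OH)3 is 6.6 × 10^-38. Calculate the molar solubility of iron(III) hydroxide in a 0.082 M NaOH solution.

1.2e-34 M

Fe(OH)3(s) ⇌ Fe^3+(aq) + 3 OH^-(aq)
Ksp = [Fe^3+][OH^-]^3
Let s be the molar solubility in this solution. [Fe^3+] = s, [OH^-] = 0.082 + 3s ≈ 0.082 (since OH^- from NaOH dominates).
Ksp ≈ s × (0.082)^3
s = 1.2 x 10^-34 M
Check: 3s = 3.6 x 10^-34 ≪ 0.082, so the approximation is valid.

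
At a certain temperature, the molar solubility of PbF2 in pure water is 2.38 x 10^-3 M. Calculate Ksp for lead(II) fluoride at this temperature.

Ksp ≈ 5.39e-8

PbF2(s) ⇌ Pb^2+(aq) + 2 F^-(aq)
With molar solubility s: [Pb^2+] = s, [F^-] = 2s.
Ksp = [Pb^2+][F^-]^2
Ksp = s(2s)^2 = 4s^3
Ksp = 4 × (2.38 x 10^-3)^3 = 5.39 × 10^-8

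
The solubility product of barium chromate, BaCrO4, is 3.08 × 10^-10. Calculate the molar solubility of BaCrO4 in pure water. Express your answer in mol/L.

BaCrO4(s) ⇌ Ba^2+(aq) + CrO4^2-(aq)
Ksp = [Ba^2+][CrO4^2-]
With molar solubility s: [Ba^2+] = s, [CrO4^2-] = s.
Ksp = (s)(s) = s^2
s = √(3.08 × 10^-10) = 1.75 x 10^-5 M

s ≈ 1.75e-5 M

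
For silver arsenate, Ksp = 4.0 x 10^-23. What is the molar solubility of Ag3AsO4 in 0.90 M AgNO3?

5.5 × 10^-23 M

Ag3AsO4(s) ⇌ 3 Ag^+(aq) + AsO4^3-(aq)
Ksp = [Ag^+]^3[AsO4^3-]
Let s = moles of Ag3AsO4 that dissolve per litre. [Ag^+] = 0.90 + 3s ≈ 0.90, [AsO4^3-] = s (common-ion effect: Ag^+ is already 0.90 M).
Ksp ≈ (0.90)^3 × s
s = 5.5 × 10^-23 M
Check: 3s = 1.6 × 10^-22 ≪ 0.90, so the approximation is valid.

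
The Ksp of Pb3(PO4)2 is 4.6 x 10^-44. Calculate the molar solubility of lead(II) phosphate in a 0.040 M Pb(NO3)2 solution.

Pb3(PO4)2(s) <=> 3 Pb^2+(aq) + 2 PO4^3-(aq)
Ksp = [Pb^2+]^3[PO4^3-]^2
Let s = moles of Pb3(PO4)2 that dissolve per litre. [Pb^2+] = 0.040 + 3s ≈ 0.040, [PO4^3-] = 2s (since Pb^2+ from Pb(NO3)2 dominates).
Ksp ≈ (0.040)^3 × (2s)^2
s = 1.3 × 10^-20 M
Check: 3s = 4.0 × 10^-20 ≪ 0.040, so the approximation is valid.

s ≈ 1.3 × 10^-20 M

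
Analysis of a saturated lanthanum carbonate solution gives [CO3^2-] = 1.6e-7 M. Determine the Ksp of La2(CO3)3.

La2(CO3)3(s) <=> 2 La^3+ + 3 CO3^2-
Stoichiometry gives [La^3+] = (2/3)[CO3^2-] = 1.07 × 10^-7 M.
Ksp = [La^3+]^2[CO3^2-]^3
Ksp = (1.07 × 10^-7)^2 × (1.6 × 10^-7)^3 = 4.7 × 10^-35

Ksp ≈ 4.7e-35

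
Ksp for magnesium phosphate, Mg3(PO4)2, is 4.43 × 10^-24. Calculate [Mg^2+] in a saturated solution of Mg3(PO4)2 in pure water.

2.51 × 10^-5 M

Mg3(PO4)2(s) <=> 3 Mg^2+(aq) + 2 PO4^3-(aq)
Ksp = [Mg^2+]^3[PO4^3-]^2
If s mol/L of Mg3(PO4)2 dissolves, [Mg^2+] = 3s and [PO4^3-] = 2s.
Ksp = (3s)^3(2s)^2 = 108s^5
s^5 = 4.43 × 10^-24 / 108, so s = 8.368 × 10^-6 M
[Mg^2+] = 3s = 2.51 x 10^-5 M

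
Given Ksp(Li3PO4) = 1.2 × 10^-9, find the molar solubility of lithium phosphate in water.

Li3PO4(s) ⇌ 3 Li^+ + PO4^3-
Ksp = [Li^+]^3[PO4^3-]
Let s = molar solubility. Then [Li^+] = 3s and [PO4^3-] = s.
Substituting: Ksp = (3s)^3s = 27s^4
s^4 = 1.2 × 10^-9 / 27, so s = 2.6 × 10^-3 M

s = 2.6e-3 M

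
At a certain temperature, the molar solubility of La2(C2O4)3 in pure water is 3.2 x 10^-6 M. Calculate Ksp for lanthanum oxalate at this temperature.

3.6 × 10^-26

La2(C2O4)3(s) ⇌ 2 La^3+ + 3 C2O4^2-
With molar solubility s: [La^3+] = 2s, [C2O4^2-] = 3s.
Ksp = [La^3+]^2[C2O4^2-]^3
Substituting: Ksp = (2s)^2(3s)^3 = 108s^5
With s = 3.2 x 10^-6: Ksp = 3.6 × 10^-26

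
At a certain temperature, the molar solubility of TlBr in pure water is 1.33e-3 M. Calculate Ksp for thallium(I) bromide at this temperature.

1.77e-6

TlBr(s) ⇌ Tl^+(aq) + Br^-(aq)
For each mole of TlBr that dissolves: [Tl^+] = s, [Br^-] = s.
Ksp = [Tl^+][Br^-]
Ksp = s × s = s^2
Ksp = (1.33 × 10^-3)^2 = 1.77 x 10^-6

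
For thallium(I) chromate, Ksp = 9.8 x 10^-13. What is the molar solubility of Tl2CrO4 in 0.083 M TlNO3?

Tl2CrO4(s) ⇌ 2 Tl^+ + CrO4^2-
Ksp = [Tl^+]^2[CrO4^2-]
If s mol/L dissolves here, [Tl^+] = 0.083 + 2s ≈ 0.083, [CrO4^2-] = s (since Tl^+ from TlNO3 dominates).
Ksp ≈ (0.083)^2 × s
s = 1.4 × 10^-10 M
Check: 2s = 2.8 × 10^-10 ≪ 0.083, so the approximation is valid.

s ≈ 1.4 x 10^-10 M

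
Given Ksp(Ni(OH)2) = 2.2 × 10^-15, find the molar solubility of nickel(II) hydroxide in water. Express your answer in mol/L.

Ni(OH)2(s) ⇌ Ni^2+(aq) + 2 OH^-(aq)
Ksp = [Ni^2+][OH^-]^2
For each mole of Ni(OH)2 that dissolves: [Ni^2+] = s, [OH^-] = 2s.
Ksp = s(2s)^2 = 4s^3
s = (2.2 × 10^-15 / 4)^(1/3) = 8.2 × 10^-6 M

s = 8.2 × 10^-6 M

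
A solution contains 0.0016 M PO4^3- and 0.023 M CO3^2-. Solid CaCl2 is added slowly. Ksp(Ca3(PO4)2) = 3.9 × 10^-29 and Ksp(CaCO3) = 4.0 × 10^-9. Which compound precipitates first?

Precipitation of each salt starts when its ion product equals its Ksp.
For Ca3(PO4)2: 3.9 × 10^-29 = (0.0016)^2 × [Ca^2+]^3  ⇒  [Ca^2+] = 2.5 x 10^-8 M.
For CaCO3: 4.0 × 10^-9 = 0.023 × [Ca^2+]  ⇒  [Ca^2+] = 1.7 x 10^-7 M.
The salt with the lower threshold [Ca^2+] precipitates first: Ca3(PO4)2.

Ca3(PO4)2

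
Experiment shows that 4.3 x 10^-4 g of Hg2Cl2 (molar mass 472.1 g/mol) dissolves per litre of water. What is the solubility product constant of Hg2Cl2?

3.0e-18

Molar solubility s = (4.3 × 10^-4 g/L) / (472.1 g/mol) = 9.11 × 10^-7 M.
Hg2Cl2(s) ⇌ Hg2^2+ + 2 Cl^-
If s mol/L of Hg2Cl2 dissolves, [Hg2^2+] = s and [Cl^-] = 2s.
Ksp = [Hg2^2+][Cl^-]^2
Ksp = s(2s)^2 = 4s^3
With s = 9.11 × 10^-7: Ksp = 3.0 × 10^-18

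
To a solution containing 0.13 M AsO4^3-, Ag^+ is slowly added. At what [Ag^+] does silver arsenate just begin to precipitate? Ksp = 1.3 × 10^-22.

[Ag^+] = 1.0 × 10^-7 M

Ag3AsO4(s) ⇌ 3 Ag^+ + AsO4^3-
Ksp = [Ag^+]^3[AsO4^3-]
Precipitation begins when Q = Ksp. With [AsO4^3-] = 0.13 M:
1.3 × 10^-22 = (0.13) × [Ag^+]^3
[Ag^+] = (1.3 × 10^-22 / 1.3 × 10^-1)^(1/3) = 1.0 x 10^-7 M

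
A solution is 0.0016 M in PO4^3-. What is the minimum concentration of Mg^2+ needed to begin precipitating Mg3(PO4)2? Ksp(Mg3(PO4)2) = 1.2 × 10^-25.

Mg3(PO4)2(s) ⇌ 3 Mg^2+ + 2 PO4^3-
Ksp = [Mg^2+]^3[PO4^3-]^2
Precipitation begins when Q = Ksp. With [PO4^3-] = 0.0016 M:
1.2 × 10^-25 = (0.0016)^2 × [Mg^2+]^3
[Mg^2+] = (1.2 × 10^-25 / 2.56 × 10^-6)^(1/3) = 3.6 × 10^-7 M

3.6e-7 M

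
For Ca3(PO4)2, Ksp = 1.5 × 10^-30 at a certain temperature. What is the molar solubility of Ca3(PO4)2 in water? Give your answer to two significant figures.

s = 4.3e-7 M

Ca3(PO4)2(s) ⇌ 3 Ca^2+(aq) + 2 PO4^3-(aq)
Ksp = [Ca^2+]^3[PO4^3-]^2
With molar solubility s: [Ca^2+] = 3s, [PO4^3-] = 2s.
So Ksp = (3s)^3 × (2s)^2 = 108s^5
Solving, s = (1.5 × 10^-30/108)^(1/5) = 4.3 × 10^-7 M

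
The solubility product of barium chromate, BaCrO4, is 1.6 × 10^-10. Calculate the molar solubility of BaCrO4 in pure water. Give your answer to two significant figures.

1.3 × 10^-5 M

BaCrO4(s) ⇌ Ba^2+ + CrO4^2-
Ksp = [Ba^2+][CrO4^2-]
With molar solubility s: [Ba^2+] = s, [CrO4^2-] = s.
Ksp = s^2
s = (1.6 × 10^-10)^(1/2) = 1.3 × 10^-5 M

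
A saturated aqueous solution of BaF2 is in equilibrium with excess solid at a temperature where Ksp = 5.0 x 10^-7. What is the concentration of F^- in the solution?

BaF2(s) ⇌ Ba^2+(aq) + 2 F^-(aq)
Ksp = [Ba^2+][F^-]^2
Let s = molar solubility. Then [Ba^2+] = s and [F^-] = 2s.
Ksp = s(2s)^2 = 4s^3
s^3 = 5.0 x 10^-7 / 4, so s = 5.00 x 10^-3 M
[F^-] = 2s = 1.0 × 10^-2 M

[F^-] ≈ 1.0e-2 M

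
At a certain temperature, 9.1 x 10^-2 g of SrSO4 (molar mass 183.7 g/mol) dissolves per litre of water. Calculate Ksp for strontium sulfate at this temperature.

Ksp ≈ 2.5e-7

Molar solubility s = (9.1 x 10^-2 g/L) / (183.7 g/mol) = 4.95 × 10^-4 M.
SrSO4(s) ⇌ Sr^2+(aq) + SO4^2-(aq)
Let s = molar solubility. Then [Sr^2+] = s and [SO4^2-] = s.
Ksp = [Sr^2+][SO4^2-]
Ksp = s^2
With s = 4.95 x 10^-4: Ksp = 2.5 x 10^-7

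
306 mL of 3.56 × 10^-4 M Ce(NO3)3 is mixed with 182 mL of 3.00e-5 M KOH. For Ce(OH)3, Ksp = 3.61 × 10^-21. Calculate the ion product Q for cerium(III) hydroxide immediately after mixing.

Q ≈ 3.13 × 10^-19

Total volume = 306 + 182 = 488 mL.
[Ce^3+] = 3.56 x 10^-4 × (306/488) = 2.232 × 10^-4 M
[OH^-] = 3.00 x 10^-5 × (182/488) = 1.119 × 10^-5 M
Ce(OH)3(s) ⇌ Ce^3+(aq) + 3 OH^-(aq), so Q = [Ce^3+][OH^-]^3
Q = (2.232 × 10^-4)(1.119 × 10^-5)^3 = 3.13 × 10^-19
Q > Ksp, so Ce(OH)3 will precipitate.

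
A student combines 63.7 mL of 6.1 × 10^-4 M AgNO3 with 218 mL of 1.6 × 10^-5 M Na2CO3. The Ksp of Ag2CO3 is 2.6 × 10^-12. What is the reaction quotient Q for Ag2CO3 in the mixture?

Total volume = 63.7 + 218 = 281.7 mL.
[Ag^+] = 6.1 × 10^-4 × (63.7/281.7) = 1.38 x 10^-4 M
[CO3^2-] = 1.6 x 10^-5 × (218/281.7) = 1.24 × 10^-5 M
Ag2CO3(s) ⇌ 2 Ag^+ + CO3^2-, so Q = [Ag^+]^2[CO3^2-]
Q = (1.38 × 10^-4)^2(1.24 × 10^-5) = 2.4 × 10^-13
Q < Ksp, so no precipitate of Ag2CO3 forms.

2.4e-13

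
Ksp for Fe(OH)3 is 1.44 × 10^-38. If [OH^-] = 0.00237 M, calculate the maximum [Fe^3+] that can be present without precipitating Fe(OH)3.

1.08 × 10^-30 M

Fe(OH)3(s) ⇌ Fe^3+(aq) + 3 OH^-(aq)
Ksp = [Fe^3+][OH^-]^3
Precipitation begins when Q = Ksp. With [OH^-] = 0.00237 M:
1.44 × 10^-38 = (0.00237)^3 × [Fe^3+]
[Fe^3+] = (1.44 × 10^-38 / 1.331 x 10^-8) = 1.08 × 10^-30 M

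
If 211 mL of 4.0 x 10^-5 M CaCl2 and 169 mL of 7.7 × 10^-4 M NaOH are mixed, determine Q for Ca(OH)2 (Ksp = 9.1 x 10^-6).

Total volume = 211 + 169 = 380 mL.
[Ca^2+] = 4.0 × 10^-5 × (211/380) = 2.22 × 10^-5 M
[OH^-] = 7.7 × 10^-4 × (169/380) = 3.42 × 10^-4 M
Ca(OH)2(s) ⇌ Ca^2+(aq) + 2 OH^-(aq), so Q = [Ca^2+][OH^-]^2
Q = (2.22 × 10^-5)(3.42 × 10^-4)^2 = 2.6 x 10^-12
Q < Ksp, so no precipitate of Ca(OH)2 forms.

Q ≈ 2.6 × 10^-12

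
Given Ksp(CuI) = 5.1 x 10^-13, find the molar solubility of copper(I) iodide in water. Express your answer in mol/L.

CuI(s) ⇌ Cu^+ + I^-
Ksp = [Cu^+][I^-]
If s mol/L of CuI dissolves, [Cu^+] = s and [I^-] = s.
Ksp = (s)(s) = s^2
s = √(5.1 x 10^-13) = 7.1 x 10^-7 M

s ≈ 7.1e-7 M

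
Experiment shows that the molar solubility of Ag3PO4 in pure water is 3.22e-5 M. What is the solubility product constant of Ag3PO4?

Ksp ≈ 2.90e-17

Ag3PO4(s) <=> 3 Ag^+ + PO4^3-
For each mole of Ag3PO4 that dissolves: [Ag^+] = 3s, [PO4^3-] = s.
Ksp = [Ag^+]^3[PO4^3-]
So Ksp = (3s)^3 × s = 27s^4
With s = 3.22 × 10^-5: Ksp = 2.90 × 10^-17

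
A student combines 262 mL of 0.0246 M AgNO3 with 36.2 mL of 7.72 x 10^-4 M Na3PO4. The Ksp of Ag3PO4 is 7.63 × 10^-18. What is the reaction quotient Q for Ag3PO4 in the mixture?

Q ≈ 9.46 × 10^-10

Total volume = 262 + 36.2 = 298.2 mL.
[Ag^+] = 2.46 × 10^-2 × (262/298.2) = 2.161 x 10^-2 M
[PO4^3-] = 7.72 × 10^-4 × (36.2/298.2) = 9.372 × 10^-5 M
Ag3PO4(s) ⇌ 3 Ag^+ + PO4^3-, so Q = [Ag^+]^3[PO4^3-]
Q = (2.161 × 10^-2)^3(9.372 x 10^-5) = 9.46 × 10^-10
Q > Ksp, so Ag3PO4 will precipitate.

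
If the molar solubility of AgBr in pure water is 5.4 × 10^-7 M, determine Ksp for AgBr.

AgBr(s) ⇌ Ag^+(aq) + Br^-(aq)
With molar solubility s: [Ag^+] = s, [Br^-] = s.
Ksp = [Ag^+][Br^-]
Ksp = s × s = s^2
Ksp = (5.4 × 10^-7)^2 = 2.9 x 10^-13

Ksp ≈ 2.9e-13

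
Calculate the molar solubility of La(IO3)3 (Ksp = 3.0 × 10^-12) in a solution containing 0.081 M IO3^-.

La(IO3)3(s) ⇌ La^3+(aq) + 3 IO3^-(aq)
Ksp = [La^3+][IO3^-]^3
Let s = moles of La(IO3)3 that dissolve per litre. [La^3+] = s, [IO3^-] = 0.081 + 3s ≈ 0.081 (Ksp is small, so little additional dissolves).
Ksp ≈ s × (0.081)^3
s = 5.6 x 10^-9 M
Check: 3s = 1.7 × 10^-8 ≪ 0.081, so the approximation is valid.

s ≈ 5.6 × 10^-9 M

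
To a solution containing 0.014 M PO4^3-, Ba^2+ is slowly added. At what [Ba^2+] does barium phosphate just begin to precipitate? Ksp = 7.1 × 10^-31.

[Ba^2+] ≈ 1.5e-9 M

Ba3(PO4)2(s) ⇌ 3 Ba^2+(aq) + 2 PO4^3-(aq)
Ksp = [Ba^2+]^3[PO4^3-]^2
Precipitation begins when Q = Ksp. With [PO4^3-] = 0.014 M:
7.1 × 10^-31 = (0.014)^2 × [Ba^2+]^3
[Ba^2+] = (7.1 × 10^-31 / 1.96 x 10^-4)^(1/3) = 1.5 x 10^-9 M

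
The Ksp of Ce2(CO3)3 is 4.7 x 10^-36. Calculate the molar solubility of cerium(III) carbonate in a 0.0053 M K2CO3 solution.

Ce2(CO3)3(s) ⇌ 2 Ce^3+ + 3 CO3^2-
Ksp = [Ce^3+]^2[CO3^2-]^3
Let s be the molar solubility in this solution. [Ce^3+] = 2s, [CO3^2-] = 0.0053 + 3s ≈ 0.0053 (common-ion effect: CO3^2- is already 0.0053 M).
Ksp ≈ (2s)^2 × (0.0053)^3
s = 2.8 × 10^-15 M
Check: 3s = 8.4 × 10^-15 ≪ 0.0053, so the approximation is valid.

s = 2.8 × 10^-15 M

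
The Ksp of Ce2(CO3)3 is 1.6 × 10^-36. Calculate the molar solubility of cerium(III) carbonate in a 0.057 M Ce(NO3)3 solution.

Ce2(CO3)3(s) <=> 2 Ce^3+(aq) + 3 CO3^2-(aq)
Ksp = [Ce^3+]^2[CO3^2-]^3
Let s be the molar solubility in this solution. [Ce^3+] = 0.057 + 2s ≈ 0.057, [CO3^2-] = 3s (Ksp is small, so little additional dissolves).
Ksp ≈ (0.057)^2 × (3s)^3
s = 2.6 x 10^-12 M
Check: 2s = 5.3 x 10^-12 ≪ 0.057, so the approximation is valid.

s ≈ 2.6e-12 M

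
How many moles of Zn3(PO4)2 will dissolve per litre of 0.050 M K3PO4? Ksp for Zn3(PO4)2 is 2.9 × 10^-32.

s = 7.5e-11 M

Zn3(PO4)2(s) ⇌ 3 Zn^2+ + 2 PO4^3-
Ksp = [Zn^2+]^3[PO4^3-]^2
If s mol/L dissolves here, [Zn^2+] = 3s, [PO4^3-] = 0.050 + 2s ≈ 0.050 (common-ion effect: PO4^3- is already 0.050 M).
Ksp ≈ (3s)^3 × (0.050)^2
s = 7.5 × 10^-11 M
Check: 2s = 1.5 × 10^-10 ≪ 0.050, so the approximation is valid.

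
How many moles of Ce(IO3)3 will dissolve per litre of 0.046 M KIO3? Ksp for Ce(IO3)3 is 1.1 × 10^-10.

s = 1.1 × 10^-6 M

Ce(IO3)3(s) ⇌ Ce^3+(aq) + 3 IO3^-(aq)
Ksp = [Ce^3+][IO3^-]^3
Let s be the molar solubility in this solution. [Ce^3+] = s, [IO3^-] = 0.046 + 3s ≈ 0.046 (since IO3^- from KIO3 dominates).
Ksp ≈ s × (0.046)^3
s = 1.1 × 10^-6 M
Check: 3s = 3.4 × 10^-6 ≪ 0.046, so the approximation is valid.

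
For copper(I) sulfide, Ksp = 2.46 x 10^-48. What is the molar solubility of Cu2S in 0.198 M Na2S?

Cu2S(s) ⇌ 2 Cu^+ + S^2-
Ksp = [Cu^+]^2[S^2-]
Let s = moles of Cu2S that dissolve per litre. [Cu^+] = 2s, [S^2-] = 0.198 + s ≈ 0.198 (since S^2- from Na2S dominates).
Ksp ≈ (2s)^2 × 0.198
s = 1.76 × 10^-24 M
Check: s = 1.8 x 10^-24 ≪ 0.198, so the approximation is valid.

1.76e-24 M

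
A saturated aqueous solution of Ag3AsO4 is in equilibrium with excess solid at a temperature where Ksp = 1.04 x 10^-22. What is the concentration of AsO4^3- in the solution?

Ag3AsO4(s) ⇌ 3 Ag^+ + AsO4^3-
Ksp = [Ag^+]^3[AsO4^3-]
With molar solubility s: [Ag^+] = 3s, [AsO4^3-] = s.
Ksp = (3s)^3s = 27s^4
s = (1.04 x 10^-22 / 27)^(1/4) = 1.401 x 10^-6 M
[AsO4^3-] = s = 1.40 x 10^-6 M

[AsO4^3-] ≈ 1.40 x 10^-6 M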